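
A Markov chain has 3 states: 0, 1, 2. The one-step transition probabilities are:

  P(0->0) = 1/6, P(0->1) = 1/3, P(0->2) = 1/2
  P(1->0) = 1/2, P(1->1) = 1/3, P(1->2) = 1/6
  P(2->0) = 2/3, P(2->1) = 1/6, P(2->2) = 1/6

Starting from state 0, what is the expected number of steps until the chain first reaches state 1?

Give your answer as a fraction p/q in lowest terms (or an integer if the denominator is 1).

Answer: 48/13

Derivation:
Let h_i = expected steps to first reach 1 from state i.
Boundary: h_1 = 0.
First-step equations for the other states:
  h_0 = 1 + 1/6*h_0 + 1/3*h_1 + 1/2*h_2
  h_2 = 1 + 2/3*h_0 + 1/6*h_1 + 1/6*h_2

Substituting h_1 = 0 and rearranging gives the linear system (I - Q) h = 1:
  [5/6, -1/2] . (h_0, h_2) = 1
  [-2/3, 5/6] . (h_0, h_2) = 1

Solving yields:
  h_0 = 48/13
  h_2 = 54/13

Starting state is 0, so the expected hitting time is h_0 = 48/13.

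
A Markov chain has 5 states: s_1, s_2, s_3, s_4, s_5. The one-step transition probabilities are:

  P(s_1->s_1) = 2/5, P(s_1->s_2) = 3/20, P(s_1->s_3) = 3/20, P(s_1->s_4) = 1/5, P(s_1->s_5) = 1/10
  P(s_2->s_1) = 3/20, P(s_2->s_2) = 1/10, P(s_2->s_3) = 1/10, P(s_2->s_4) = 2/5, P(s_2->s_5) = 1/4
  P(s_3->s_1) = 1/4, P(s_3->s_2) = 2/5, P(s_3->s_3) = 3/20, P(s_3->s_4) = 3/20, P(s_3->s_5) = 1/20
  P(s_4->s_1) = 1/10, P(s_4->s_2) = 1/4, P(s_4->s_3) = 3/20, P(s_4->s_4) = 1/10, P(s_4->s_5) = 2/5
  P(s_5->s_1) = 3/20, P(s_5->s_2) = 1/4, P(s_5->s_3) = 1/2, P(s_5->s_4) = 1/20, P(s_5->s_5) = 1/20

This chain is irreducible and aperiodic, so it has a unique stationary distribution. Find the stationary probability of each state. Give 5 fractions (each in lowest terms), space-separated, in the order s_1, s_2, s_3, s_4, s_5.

Answer: 2120/9913 2228/9913 1973/9913 1885/9913 1707/9913

Derivation:
The stationary distribution satisfies pi = pi * P, i.e.:
  pi_s_1 = 2/5*pi_s_1 + 3/20*pi_s_2 + 1/4*pi_s_3 + 1/10*pi_s_4 + 3/20*pi_s_5
  pi_s_2 = 3/20*pi_s_1 + 1/10*pi_s_2 + 2/5*pi_s_3 + 1/4*pi_s_4 + 1/4*pi_s_5
  pi_s_3 = 3/20*pi_s_1 + 1/10*pi_s_2 + 3/20*pi_s_3 + 3/20*pi_s_4 + 1/2*pi_s_5
  pi_s_4 = 1/5*pi_s_1 + 2/5*pi_s_2 + 3/20*pi_s_3 + 1/10*pi_s_4 + 1/20*pi_s_5
  pi_s_5 = 1/10*pi_s_1 + 1/4*pi_s_2 + 1/20*pi_s_3 + 2/5*pi_s_4 + 1/20*pi_s_5
with normalization: pi_s_1 + pi_s_2 + pi_s_3 + pi_s_4 + pi_s_5 = 1.

Using the first 4 balance equations plus normalization, the linear system A*pi = b is:
  [-3/5, 3/20, 1/4, 1/10, 3/20] . pi = 0
  [3/20, -9/10, 2/5, 1/4, 1/4] . pi = 0
  [3/20, 1/10, -17/20, 3/20, 1/2] . pi = 0
  [1/5, 2/5, 3/20, -9/10, 1/20] . pi = 0
  [1, 1, 1, 1, 1] . pi = 1

Solving yields:
  pi_s_1 = 2120/9913
  pi_s_2 = 2228/9913
  pi_s_3 = 1973/9913
  pi_s_4 = 1885/9913
  pi_s_5 = 1707/9913

Verification (pi * P):
  2120/9913*2/5 + 2228/9913*3/20 + 1973/9913*1/4 + 1885/9913*1/10 + 1707/9913*3/20 = 2120/9913 = pi_s_1  (ok)
  2120/9913*3/20 + 2228/9913*1/10 + 1973/9913*2/5 + 1885/9913*1/4 + 1707/9913*1/4 = 2228/9913 = pi_s_2  (ok)
  2120/9913*3/20 + 2228/9913*1/10 + 1973/9913*3/20 + 1885/9913*3/20 + 1707/9913*1/2 = 1973/9913 = pi_s_3  (ok)
  2120/9913*1/5 + 2228/9913*2/5 + 1973/9913*3/20 + 1885/9913*1/10 + 1707/9913*1/20 = 1885/9913 = pi_s_4  (ok)
  2120/9913*1/10 + 2228/9913*1/4 + 1973/9913*1/20 + 1885/9913*2/5 + 1707/9913*1/20 = 1707/9913 = pi_s_5  (ok)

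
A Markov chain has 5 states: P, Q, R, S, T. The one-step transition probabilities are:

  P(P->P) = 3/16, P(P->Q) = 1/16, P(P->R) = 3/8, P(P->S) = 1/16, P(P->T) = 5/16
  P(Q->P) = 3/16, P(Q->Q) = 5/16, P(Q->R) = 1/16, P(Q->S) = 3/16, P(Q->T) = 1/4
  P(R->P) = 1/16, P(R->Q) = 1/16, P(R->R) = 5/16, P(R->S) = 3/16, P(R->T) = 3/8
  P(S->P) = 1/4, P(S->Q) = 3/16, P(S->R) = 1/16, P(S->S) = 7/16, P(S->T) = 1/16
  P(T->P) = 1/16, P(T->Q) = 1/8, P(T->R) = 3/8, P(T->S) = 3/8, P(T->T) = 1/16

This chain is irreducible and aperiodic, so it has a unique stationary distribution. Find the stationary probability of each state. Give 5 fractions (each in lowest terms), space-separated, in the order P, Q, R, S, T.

The stationary distribution satisfies pi = pi * P, i.e.:
  pi_P = 3/16*pi_P + 3/16*pi_Q + 1/16*pi_R + 1/4*pi_S + 1/16*pi_T
  pi_Q = 1/16*pi_P + 5/16*pi_Q + 1/16*pi_R + 3/16*pi_S + 1/8*pi_T
  pi_R = 3/8*pi_P + 1/16*pi_Q + 5/16*pi_R + 1/16*pi_S + 3/8*pi_T
  pi_S = 1/16*pi_P + 3/16*pi_Q + 3/16*pi_R + 7/16*pi_S + 3/8*pi_T
  pi_T = 5/16*pi_P + 1/4*pi_Q + 3/8*pi_R + 1/16*pi_S + 1/16*pi_T
with normalization: pi_P + pi_Q + pi_R + pi_S + pi_T = 1.

Using the first 4 balance equations plus normalization, the linear system A*pi = b is:
  [-13/16, 3/16, 1/16, 1/4, 1/16] . pi = 0
  [1/16, -11/16, 1/16, 3/16, 1/8] . pi = 0
  [3/8, 1/16, -11/16, 1/16, 3/8] . pi = 0
  [1/16, 3/16, 3/16, -9/16, 3/8] . pi = 0
  [1, 1, 1, 1, 1] . pi = 1

Solving yields:
  pi_P = 891/5897
  pi_Q = 3437/23588
  pi_R = 5409/23588
  pi_S = 3239/11794
  pi_T = 1175/5897

Verification (pi * P):
  891/5897*3/16 + 3437/23588*3/16 + 5409/23588*1/16 + 3239/11794*1/4 + 1175/5897*1/16 = 891/5897 = pi_P  (ok)
  891/5897*1/16 + 3437/23588*5/16 + 5409/23588*1/16 + 3239/11794*3/16 + 1175/5897*1/8 = 3437/23588 = pi_Q  (ok)
  891/5897*3/8 + 3437/23588*1/16 + 5409/23588*5/16 + 3239/11794*1/16 + 1175/5897*3/8 = 5409/23588 = pi_R  (ok)
  891/5897*1/16 + 3437/23588*3/16 + 5409/23588*3/16 + 3239/11794*7/16 + 1175/5897*3/8 = 3239/11794 = pi_S  (ok)
  891/5897*5/16 + 3437/23588*1/4 + 5409/23588*3/8 + 3239/11794*1/16 + 1175/5897*1/16 = 1175/5897 = pi_T  (ok)

Answer: 891/5897 3437/23588 5409/23588 3239/11794 1175/5897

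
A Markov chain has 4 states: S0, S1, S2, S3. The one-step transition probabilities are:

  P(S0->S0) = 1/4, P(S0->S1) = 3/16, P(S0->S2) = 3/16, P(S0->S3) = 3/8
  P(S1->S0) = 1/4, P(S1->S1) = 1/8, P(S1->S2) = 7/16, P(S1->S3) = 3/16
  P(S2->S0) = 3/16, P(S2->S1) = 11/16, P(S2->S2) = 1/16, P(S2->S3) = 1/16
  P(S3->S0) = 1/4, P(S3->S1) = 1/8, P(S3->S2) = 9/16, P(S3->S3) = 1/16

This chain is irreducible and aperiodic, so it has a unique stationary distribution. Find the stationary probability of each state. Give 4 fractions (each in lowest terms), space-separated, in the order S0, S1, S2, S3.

The stationary distribution satisfies pi = pi * P, i.e.:
  pi_S0 = 1/4*pi_S0 + 1/4*pi_S1 + 3/16*pi_S2 + 1/4*pi_S3
  pi_S1 = 3/16*pi_S0 + 1/8*pi_S1 + 11/16*pi_S2 + 1/8*pi_S3
  pi_S2 = 3/16*pi_S0 + 7/16*pi_S1 + 1/16*pi_S2 + 9/16*pi_S3
  pi_S3 = 3/8*pi_S0 + 3/16*pi_S1 + 1/16*pi_S2 + 1/16*pi_S3
with normalization: pi_S0 + pi_S1 + pi_S2 + pi_S3 = 1.

Using the first 3 balance equations plus normalization, the linear system A*pi = b is:
  [-3/4, 1/4, 3/16, 1/4] . pi = 0
  [3/16, -7/8, 11/16, 1/8] . pi = 0
  [3/16, 7/16, -15/16, 9/16] . pi = 0
  [1, 1, 1, 1] . pi = 1

Solving yields:
  pi_S0 = 734/3167
  pi_S1 = 1923/6334
  pi_S2 = 924/3167
  pi_S3 = 1095/6334

Verification (pi * P):
  734/3167*1/4 + 1923/6334*1/4 + 924/3167*3/16 + 1095/6334*1/4 = 734/3167 = pi_S0  (ok)
  734/3167*3/16 + 1923/6334*1/8 + 924/3167*11/16 + 1095/6334*1/8 = 1923/6334 = pi_S1  (ok)
  734/3167*3/16 + 1923/6334*7/16 + 924/3167*1/16 + 1095/6334*9/16 = 924/3167 = pi_S2  (ok)
  734/3167*3/8 + 1923/6334*3/16 + 924/3167*1/16 + 1095/6334*1/16 = 1095/6334 = pi_S3  (ok)

Answer: 734/3167 1923/6334 924/3167 1095/6334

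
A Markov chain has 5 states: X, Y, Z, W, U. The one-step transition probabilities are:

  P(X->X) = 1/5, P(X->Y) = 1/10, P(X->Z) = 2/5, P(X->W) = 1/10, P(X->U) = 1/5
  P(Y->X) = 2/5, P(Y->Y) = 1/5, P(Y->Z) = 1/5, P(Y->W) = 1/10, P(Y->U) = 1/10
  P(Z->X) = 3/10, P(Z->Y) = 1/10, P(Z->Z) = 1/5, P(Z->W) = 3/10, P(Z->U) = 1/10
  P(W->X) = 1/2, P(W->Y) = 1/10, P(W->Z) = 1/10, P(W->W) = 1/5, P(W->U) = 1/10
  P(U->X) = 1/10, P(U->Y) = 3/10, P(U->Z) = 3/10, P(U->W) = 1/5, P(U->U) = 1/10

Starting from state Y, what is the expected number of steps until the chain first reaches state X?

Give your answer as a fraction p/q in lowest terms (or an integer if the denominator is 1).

Let h_i = expected steps to first reach X from state i.
Boundary: h_X = 0.
First-step equations for the other states:
  h_Y = 1 + 2/5*h_X + 1/5*h_Y + 1/5*h_Z + 1/10*h_W + 1/10*h_U
  h_Z = 1 + 3/10*h_X + 1/10*h_Y + 1/5*h_Z + 3/10*h_W + 1/10*h_U
  h_W = 1 + 1/2*h_X + 1/10*h_Y + 1/10*h_Z + 1/5*h_W + 1/10*h_U
  h_U = 1 + 1/10*h_X + 3/10*h_Y + 3/10*h_Z + 1/5*h_W + 1/10*h_U

Substituting h_X = 0 and rearranging gives the linear system (I - Q) h = 1:
  [4/5, -1/5, -1/10, -1/10] . (h_Y, h_Z, h_W, h_U) = 1
  [-1/10, 4/5, -3/10, -1/10] . (h_Y, h_Z, h_W, h_U) = 1
  [-1/10, -1/10, 4/5, -1/10] . (h_Y, h_Z, h_W, h_U) = 1
  [-3/10, -3/10, -1/5, 9/10] . (h_Y, h_Z, h_W, h_U) = 1

Solving yields:
  h_Y = 4600/1689
  h_Z = 1650/563
  h_W = 1350/563
  h_U = 5960/1689

Starting state is Y, so the expected hitting time is h_Y = 4600/1689.

Answer: 4600/1689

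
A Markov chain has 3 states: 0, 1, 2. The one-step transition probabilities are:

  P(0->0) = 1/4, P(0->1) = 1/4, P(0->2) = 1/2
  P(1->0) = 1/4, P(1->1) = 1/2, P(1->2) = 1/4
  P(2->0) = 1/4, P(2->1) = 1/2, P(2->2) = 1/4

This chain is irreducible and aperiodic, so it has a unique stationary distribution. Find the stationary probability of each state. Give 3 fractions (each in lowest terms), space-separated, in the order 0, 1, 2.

The stationary distribution satisfies pi = pi * P, i.e.:
  pi_0 = 1/4*pi_0 + 1/4*pi_1 + 1/4*pi_2
  pi_1 = 1/4*pi_0 + 1/2*pi_1 + 1/2*pi_2
  pi_2 = 1/2*pi_0 + 1/4*pi_1 + 1/4*pi_2
with normalization: pi_0 + pi_1 + pi_2 = 1.

Using the first 2 balance equations plus normalization, the linear system A*pi = b is:
  [-3/4, 1/4, 1/4] . pi = 0
  [1/4, -1/2, 1/2] . pi = 0
  [1, 1, 1] . pi = 1

Solving yields:
  pi_0 = 1/4
  pi_1 = 7/16
  pi_2 = 5/16

Verification (pi * P):
  1/4*1/4 + 7/16*1/4 + 5/16*1/4 = 1/4 = pi_0  (ok)
  1/4*1/4 + 7/16*1/2 + 5/16*1/2 = 7/16 = pi_1  (ok)
  1/4*1/2 + 7/16*1/4 + 5/16*1/4 = 5/16 = pi_2  (ok)

Answer: 1/4 7/16 5/16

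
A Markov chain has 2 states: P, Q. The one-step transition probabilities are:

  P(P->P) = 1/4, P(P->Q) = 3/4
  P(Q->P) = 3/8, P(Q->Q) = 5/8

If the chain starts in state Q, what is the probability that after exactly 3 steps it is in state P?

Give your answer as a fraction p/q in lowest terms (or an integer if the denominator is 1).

Answer: 171/512

Derivation:
Computing P^3 by repeated multiplication:
P^1 =
  P: [1/4, 3/4]
  Q: [3/8, 5/8]
P^2 =
  P: [11/32, 21/32]
  Q: [21/64, 43/64]
P^3 =
  P: [85/256, 171/256]
  Q: [171/512, 341/512]

(P^3)[Q -> P] = 171/512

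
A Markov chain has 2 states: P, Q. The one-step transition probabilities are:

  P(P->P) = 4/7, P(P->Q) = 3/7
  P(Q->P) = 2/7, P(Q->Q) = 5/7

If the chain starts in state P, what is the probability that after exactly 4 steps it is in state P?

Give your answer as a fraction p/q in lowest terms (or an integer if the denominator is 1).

Answer: 970/2401

Derivation:
Computing P^4 by repeated multiplication:
P^1 =
  P: [4/7, 3/7]
  Q: [2/7, 5/7]
P^2 =
  P: [22/49, 27/49]
  Q: [18/49, 31/49]
P^3 =
  P: [142/343, 201/343]
  Q: [134/343, 209/343]
P^4 =
  P: [970/2401, 1431/2401]
  Q: [954/2401, 1447/2401]

(P^4)[P -> P] = 970/2401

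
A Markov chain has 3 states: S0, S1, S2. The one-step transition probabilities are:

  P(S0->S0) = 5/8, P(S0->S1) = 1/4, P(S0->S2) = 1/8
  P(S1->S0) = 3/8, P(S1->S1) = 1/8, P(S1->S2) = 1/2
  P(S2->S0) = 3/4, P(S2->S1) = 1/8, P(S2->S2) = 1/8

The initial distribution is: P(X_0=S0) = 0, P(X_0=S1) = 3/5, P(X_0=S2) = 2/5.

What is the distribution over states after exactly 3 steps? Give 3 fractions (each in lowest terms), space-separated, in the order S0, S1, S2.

Answer: 1533/2560 131/640 503/2560

Derivation:
Propagating the distribution step by step (d_{t+1} = d_t * P):
d_0 = (S0=0, S1=3/5, S2=2/5)
  d_1[S0] = 0*5/8 + 3/5*3/8 + 2/5*3/4 = 21/40
  d_1[S1] = 0*1/4 + 3/5*1/8 + 2/5*1/8 = 1/8
  d_1[S2] = 0*1/8 + 3/5*1/2 + 2/5*1/8 = 7/20
d_1 = (S0=21/40, S1=1/8, S2=7/20)
  d_2[S0] = 21/40*5/8 + 1/8*3/8 + 7/20*3/4 = 51/80
  d_2[S1] = 21/40*1/4 + 1/8*1/8 + 7/20*1/8 = 61/320
  d_2[S2] = 21/40*1/8 + 1/8*1/2 + 7/20*1/8 = 11/64
d_2 = (S0=51/80, S1=61/320, S2=11/64)
  d_3[S0] = 51/80*5/8 + 61/320*3/8 + 11/64*3/4 = 1533/2560
  d_3[S1] = 51/80*1/4 + 61/320*1/8 + 11/64*1/8 = 131/640
  d_3[S2] = 51/80*1/8 + 61/320*1/2 + 11/64*1/8 = 503/2560
d_3 = (S0=1533/2560, S1=131/640, S2=503/2560)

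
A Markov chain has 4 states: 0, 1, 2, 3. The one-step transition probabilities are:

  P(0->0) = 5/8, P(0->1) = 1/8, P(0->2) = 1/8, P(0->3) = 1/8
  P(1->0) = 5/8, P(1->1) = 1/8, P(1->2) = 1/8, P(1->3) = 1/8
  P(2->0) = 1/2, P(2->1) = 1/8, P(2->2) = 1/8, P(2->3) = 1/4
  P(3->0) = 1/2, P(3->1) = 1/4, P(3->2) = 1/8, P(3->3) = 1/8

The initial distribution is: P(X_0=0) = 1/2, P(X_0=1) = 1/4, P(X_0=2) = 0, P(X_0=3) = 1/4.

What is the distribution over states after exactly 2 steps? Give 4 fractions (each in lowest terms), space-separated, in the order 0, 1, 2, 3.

Propagating the distribution step by step (d_{t+1} = d_t * P):
d_0 = (0=1/2, 1=1/4, 2=0, 3=1/4)
  d_1[0] = 1/2*5/8 + 1/4*5/8 + 0*1/2 + 1/4*1/2 = 19/32
  d_1[1] = 1/2*1/8 + 1/4*1/8 + 0*1/8 + 1/4*1/4 = 5/32
  d_1[2] = 1/2*1/8 + 1/4*1/8 + 0*1/8 + 1/4*1/8 = 1/8
  d_1[3] = 1/2*1/8 + 1/4*1/8 + 0*1/4 + 1/4*1/8 = 1/8
d_1 = (0=19/32, 1=5/32, 2=1/8, 3=1/8)
  d_2[0] = 19/32*5/8 + 5/32*5/8 + 1/8*1/2 + 1/8*1/2 = 19/32
  d_2[1] = 19/32*1/8 + 5/32*1/8 + 1/8*1/8 + 1/8*1/4 = 9/64
  d_2[2] = 19/32*1/8 + 5/32*1/8 + 1/8*1/8 + 1/8*1/8 = 1/8
  d_2[3] = 19/32*1/8 + 5/32*1/8 + 1/8*1/4 + 1/8*1/8 = 9/64
d_2 = (0=19/32, 1=9/64, 2=1/8, 3=9/64)

Answer: 19/32 9/64 1/8 9/64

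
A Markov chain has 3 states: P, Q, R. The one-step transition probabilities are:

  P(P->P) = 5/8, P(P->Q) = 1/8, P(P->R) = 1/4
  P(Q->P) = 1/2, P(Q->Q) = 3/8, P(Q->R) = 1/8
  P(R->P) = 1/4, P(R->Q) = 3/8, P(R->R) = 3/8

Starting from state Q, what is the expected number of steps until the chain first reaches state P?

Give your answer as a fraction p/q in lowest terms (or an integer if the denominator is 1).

Answer: 24/11

Derivation:
Let h_i = expected steps to first reach P from state i.
Boundary: h_P = 0.
First-step equations for the other states:
  h_Q = 1 + 1/2*h_P + 3/8*h_Q + 1/8*h_R
  h_R = 1 + 1/4*h_P + 3/8*h_Q + 3/8*h_R

Substituting h_P = 0 and rearranging gives the linear system (I - Q) h = 1:
  [5/8, -1/8] . (h_Q, h_R) = 1
  [-3/8, 5/8] . (h_Q, h_R) = 1

Solving yields:
  h_Q = 24/11
  h_R = 32/11

Starting state is Q, so the expected hitting time is h_Q = 24/11.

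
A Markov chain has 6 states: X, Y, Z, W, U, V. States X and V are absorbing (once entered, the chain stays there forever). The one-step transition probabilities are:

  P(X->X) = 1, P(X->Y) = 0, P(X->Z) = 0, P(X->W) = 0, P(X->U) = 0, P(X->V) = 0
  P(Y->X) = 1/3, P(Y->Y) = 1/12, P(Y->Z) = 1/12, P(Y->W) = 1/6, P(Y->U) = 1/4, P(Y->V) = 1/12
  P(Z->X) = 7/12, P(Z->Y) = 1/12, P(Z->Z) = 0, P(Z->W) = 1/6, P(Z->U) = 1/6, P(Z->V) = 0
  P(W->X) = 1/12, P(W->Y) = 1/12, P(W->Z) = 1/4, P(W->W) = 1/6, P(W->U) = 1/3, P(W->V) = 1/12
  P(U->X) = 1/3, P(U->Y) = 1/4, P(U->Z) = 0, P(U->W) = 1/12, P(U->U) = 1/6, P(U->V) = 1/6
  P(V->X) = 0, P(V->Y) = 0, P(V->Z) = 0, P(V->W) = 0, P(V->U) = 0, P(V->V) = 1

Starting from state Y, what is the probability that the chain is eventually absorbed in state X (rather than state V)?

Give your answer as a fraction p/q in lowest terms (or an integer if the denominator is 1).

Let a_i = P(absorbed in X | start in state i).
Boundary conditions: a_X = 1, a_V = 0.
For each transient state i, a_i = sum_j P(i->j) * a_j:
  a_Y = 1/3*a_X + 1/12*a_Y + 1/12*a_Z + 1/6*a_W + 1/4*a_U + 1/12*a_V
  a_Z = 7/12*a_X + 1/12*a_Y + 0*a_Z + 1/6*a_W + 1/6*a_U + 0*a_V
  a_W = 1/12*a_X + 1/12*a_Y + 1/4*a_Z + 1/6*a_W + 1/3*a_U + 1/12*a_V
  a_U = 1/3*a_X + 1/4*a_Y + 0*a_Z + 1/12*a_W + 1/6*a_U + 1/6*a_V

Substituting a_X = 1 and a_V = 0, rearrange to (I - Q) a = r where r[i] = P(i -> X):
  [11/12, -1/12, -1/6, -1/4] . (a_Y, a_Z, a_W, a_U) = 1/3
  [-1/12, 1, -1/6, -1/6] . (a_Y, a_Z, a_W, a_U) = 7/12
  [-1/12, -1/4, 5/6, -1/3] . (a_Y, a_Z, a_W, a_U) = 1/12
  [-1/4, 0, -1/12, 5/6] . (a_Y, a_Z, a_W, a_U) = 1/3

Solving yields:
  a_Y = 593/773
  a_Z = 684/773
  a_W = 559/773
  a_U = 543/773

Starting state is Y, so the absorption probability is a_Y = 593/773.

Answer: 593/773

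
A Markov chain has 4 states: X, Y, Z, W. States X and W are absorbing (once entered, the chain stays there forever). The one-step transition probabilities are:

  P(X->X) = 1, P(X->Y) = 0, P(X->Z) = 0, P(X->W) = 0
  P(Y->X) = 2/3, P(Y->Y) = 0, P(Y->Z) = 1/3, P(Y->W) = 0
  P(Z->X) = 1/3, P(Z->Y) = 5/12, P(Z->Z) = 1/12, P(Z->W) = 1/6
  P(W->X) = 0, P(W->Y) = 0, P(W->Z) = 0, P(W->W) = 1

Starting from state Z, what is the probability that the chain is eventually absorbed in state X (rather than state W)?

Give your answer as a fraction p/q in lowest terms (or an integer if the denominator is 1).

Answer: 11/14

Derivation:
Let a_i = P(absorbed in X | start in state i).
Boundary conditions: a_X = 1, a_W = 0.
For each transient state i, a_i = sum_j P(i->j) * a_j:
  a_Y = 2/3*a_X + 0*a_Y + 1/3*a_Z + 0*a_W
  a_Z = 1/3*a_X + 5/12*a_Y + 1/12*a_Z + 1/6*a_W

Substituting a_X = 1 and a_W = 0, rearrange to (I - Q) a = r where r[i] = P(i -> X):
  [1, -1/3] . (a_Y, a_Z) = 2/3
  [-5/12, 11/12] . (a_Y, a_Z) = 1/3

Solving yields:
  a_Y = 13/14
  a_Z = 11/14

Starting state is Z, so the absorption probability is a_Z = 11/14.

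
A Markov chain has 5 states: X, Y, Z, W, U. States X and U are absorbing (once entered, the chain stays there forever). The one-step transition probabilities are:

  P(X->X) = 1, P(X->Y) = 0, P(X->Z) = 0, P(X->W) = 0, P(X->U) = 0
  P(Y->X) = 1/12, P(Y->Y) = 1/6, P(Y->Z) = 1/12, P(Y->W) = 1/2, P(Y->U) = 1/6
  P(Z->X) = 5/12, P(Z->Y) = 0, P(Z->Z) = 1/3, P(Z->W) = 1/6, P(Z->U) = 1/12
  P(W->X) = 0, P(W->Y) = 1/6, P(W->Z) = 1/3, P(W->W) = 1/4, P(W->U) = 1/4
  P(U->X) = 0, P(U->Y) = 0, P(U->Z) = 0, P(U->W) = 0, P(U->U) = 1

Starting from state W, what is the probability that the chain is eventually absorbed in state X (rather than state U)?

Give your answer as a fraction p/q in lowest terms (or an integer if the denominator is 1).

Answer: 113/270

Derivation:
Let a_i = P(absorbed in X | start in state i).
Boundary conditions: a_X = 1, a_U = 0.
For each transient state i, a_i = sum_j P(i->j) * a_j:
  a_Y = 1/12*a_X + 1/6*a_Y + 1/12*a_Z + 1/2*a_W + 1/6*a_U
  a_Z = 5/12*a_X + 0*a_Y + 1/3*a_Z + 1/6*a_W + 1/12*a_U
  a_W = 0*a_X + 1/6*a_Y + 1/3*a_Z + 1/4*a_W + 1/4*a_U

Substituting a_X = 1 and a_U = 0, rearrange to (I - Q) a = r where r[i] = P(i -> X):
  [5/6, -1/12, -1/2] . (a_Y, a_Z, a_W) = 1/12
  [0, 2/3, -1/6] . (a_Y, a_Z, a_W) = 5/12
  [-1/6, -1/3, 3/4] . (a_Y, a_Z, a_W) = 0

Solving yields:
  a_Y = 229/540
  a_Z = 197/270
  a_W = 113/270

Starting state is W, so the absorption probability is a_W = 113/270.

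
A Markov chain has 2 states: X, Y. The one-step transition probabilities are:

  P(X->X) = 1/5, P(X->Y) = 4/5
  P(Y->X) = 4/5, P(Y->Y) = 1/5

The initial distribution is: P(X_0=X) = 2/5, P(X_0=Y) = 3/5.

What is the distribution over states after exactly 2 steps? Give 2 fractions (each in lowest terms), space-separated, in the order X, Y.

Answer: 58/125 67/125

Derivation:
Propagating the distribution step by step (d_{t+1} = d_t * P):
d_0 = (X=2/5, Y=3/5)
  d_1[X] = 2/5*1/5 + 3/5*4/5 = 14/25
  d_1[Y] = 2/5*4/5 + 3/5*1/5 = 11/25
d_1 = (X=14/25, Y=11/25)
  d_2[X] = 14/25*1/5 + 11/25*4/5 = 58/125
  d_2[Y] = 14/25*4/5 + 11/25*1/5 = 67/125
d_2 = (X=58/125, Y=67/125)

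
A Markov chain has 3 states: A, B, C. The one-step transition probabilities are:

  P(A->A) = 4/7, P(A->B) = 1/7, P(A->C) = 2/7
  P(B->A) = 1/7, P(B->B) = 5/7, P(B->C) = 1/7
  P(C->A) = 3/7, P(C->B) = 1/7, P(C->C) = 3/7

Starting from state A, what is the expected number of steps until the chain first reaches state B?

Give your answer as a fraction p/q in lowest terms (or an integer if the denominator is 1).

Answer: 7

Derivation:
Let h_i = expected steps to first reach B from state i.
Boundary: h_B = 0.
First-step equations for the other states:
  h_A = 1 + 4/7*h_A + 1/7*h_B + 2/7*h_C
  h_C = 1 + 3/7*h_A + 1/7*h_B + 3/7*h_C

Substituting h_B = 0 and rearranging gives the linear system (I - Q) h = 1:
  [3/7, -2/7] . (h_A, h_C) = 1
  [-3/7, 4/7] . (h_A, h_C) = 1

Solving yields:
  h_A = 7
  h_C = 7

Starting state is A, so the expected hitting time is h_A = 7.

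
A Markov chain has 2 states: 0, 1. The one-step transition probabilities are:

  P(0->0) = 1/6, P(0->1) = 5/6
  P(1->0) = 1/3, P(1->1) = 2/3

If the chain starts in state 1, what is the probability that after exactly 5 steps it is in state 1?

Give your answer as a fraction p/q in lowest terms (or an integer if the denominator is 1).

Computing P^5 by repeated multiplication:
P^1 =
  0: [1/6, 5/6]
  1: [1/3, 2/3]
P^2 =
  0: [11/36, 25/36]
  1: [5/18, 13/18]
P^3 =
  0: [61/216, 155/216]
  1: [31/108, 77/108]
P^4 =
  0: [371/1296, 925/1296]
  1: [185/648, 463/648]
P^5 =
  0: [2221/7776, 5555/7776]
  1: [1111/3888, 2777/3888]

(P^5)[1 -> 1] = 2777/3888

Answer: 2777/3888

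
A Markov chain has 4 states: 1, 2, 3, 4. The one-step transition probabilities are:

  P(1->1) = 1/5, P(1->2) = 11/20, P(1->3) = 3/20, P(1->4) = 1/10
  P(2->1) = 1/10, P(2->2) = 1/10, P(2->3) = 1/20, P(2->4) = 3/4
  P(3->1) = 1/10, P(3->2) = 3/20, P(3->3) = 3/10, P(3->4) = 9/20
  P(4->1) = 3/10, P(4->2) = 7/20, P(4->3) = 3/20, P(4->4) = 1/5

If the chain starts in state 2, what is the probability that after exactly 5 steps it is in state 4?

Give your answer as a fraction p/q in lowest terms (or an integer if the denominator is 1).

Answer: 1193201/3200000

Derivation:
Computing P^5 by repeated multiplication:
P^1 =
  1: [1/5, 11/20, 3/20, 1/10]
  2: [1/10, 1/10, 1/20, 3/4]
  3: [1/10, 3/20, 3/10, 9/20]
  4: [3/10, 7/20, 3/20, 1/5]
P^2 =
  1: [7/50, 89/400, 47/400, 13/25]
  2: [13/50, 67/200, 59/400, 103/400]
  3: [1/5, 109/400, 9/50, 139/400]
  4: [17/100, 117/400, 11/80, 2/5]
P^3 =
  1: [109/500, 2391/8000, 1163/8000, 1351/4000]
  2: [71/400, 231/800, 1109/8000, 3161/8000]
  3: [379/2000, 2287/8000, 599/4000, 2999/8000]
  4: [197/1000, 2267/8000, 1131/8000, 1513/4000]
P^4 =
  1: [3787/20000, 46369/160000, 22707/160000, 15157/40000]
  2: [7871/40000, 22847/80000, 22707/160000, 12023/32000]
  3: [7757/40000, 45837/160000, 1151/8000, 12023/32000]
  4: [3907/20000, 9289/32000, 22859/160000, 743/2000]
P^5 =
  1: [1217/6250, 918511/3200000, 455383/3200000, 601501/1600000]
  2: [155857/800000, 463319/1600000, 456733/3200000, 1193201/3200000]
  3: [155629/800000, 922847/3200000, 228693/1600000, 1197251/3200000]
  4: [38767/200000, 921363/3200000, 455687/3200000, 601339/1600000]

(P^5)[2 -> 4] = 1193201/3200000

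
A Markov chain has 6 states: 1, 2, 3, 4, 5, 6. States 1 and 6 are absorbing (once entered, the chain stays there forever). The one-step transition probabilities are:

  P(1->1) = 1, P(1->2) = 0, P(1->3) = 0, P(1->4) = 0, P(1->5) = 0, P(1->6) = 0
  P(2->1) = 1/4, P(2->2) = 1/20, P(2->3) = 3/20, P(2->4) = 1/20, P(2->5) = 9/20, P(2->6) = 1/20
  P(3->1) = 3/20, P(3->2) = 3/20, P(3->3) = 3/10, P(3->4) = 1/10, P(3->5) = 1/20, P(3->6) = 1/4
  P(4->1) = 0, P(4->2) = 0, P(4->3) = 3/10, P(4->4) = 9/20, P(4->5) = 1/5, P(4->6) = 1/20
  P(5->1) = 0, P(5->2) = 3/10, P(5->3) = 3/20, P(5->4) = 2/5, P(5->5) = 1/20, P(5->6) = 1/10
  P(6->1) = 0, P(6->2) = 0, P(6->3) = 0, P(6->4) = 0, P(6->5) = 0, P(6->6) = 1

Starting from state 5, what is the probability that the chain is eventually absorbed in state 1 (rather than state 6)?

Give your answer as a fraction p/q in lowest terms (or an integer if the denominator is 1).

Answer: 3598/9405

Derivation:
Let a_i = P(absorbed in 1 | start in state i).
Boundary conditions: a_1 = 1, a_6 = 0.
For each transient state i, a_i = sum_j P(i->j) * a_j:
  a_2 = 1/4*a_1 + 1/20*a_2 + 3/20*a_3 + 1/20*a_4 + 9/20*a_5 + 1/20*a_6
  a_3 = 3/20*a_1 + 3/20*a_2 + 3/10*a_3 + 1/10*a_4 + 1/20*a_5 + 1/4*a_6
  a_4 = 0*a_1 + 0*a_2 + 3/10*a_3 + 9/20*a_4 + 1/5*a_5 + 1/20*a_6
  a_5 = 0*a_1 + 3/10*a_2 + 3/20*a_3 + 2/5*a_4 + 1/20*a_5 + 1/10*a_6

Substituting a_1 = 1 and a_6 = 0, rearrange to (I - Q) a = r where r[i] = P(i -> 1):
  [19/20, -3/20, -1/20, -9/20] . (a_2, a_3, a_4, a_5) = 1/4
  [-3/20, 7/10, -1/10, -1/20] . (a_2, a_3, a_4, a_5) = 3/20
  [0, -3/10, 11/20, -1/5] . (a_2, a_3, a_4, a_5) = 0
  [-3/10, -3/20, -2/5, 19/20] . (a_2, a_3, a_4, a_5) = 0

Solving yields:
  a_2 = 451/855
  a_3 = 764/1881
  a_4 = 3392/9405
  a_5 = 3598/9405

Starting state is 5, so the absorption probability is a_5 = 3598/9405.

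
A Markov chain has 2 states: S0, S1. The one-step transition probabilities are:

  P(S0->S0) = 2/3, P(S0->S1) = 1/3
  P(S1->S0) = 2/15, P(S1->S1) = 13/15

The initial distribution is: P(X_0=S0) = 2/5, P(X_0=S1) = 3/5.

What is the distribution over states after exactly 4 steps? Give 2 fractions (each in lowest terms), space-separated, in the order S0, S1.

Propagating the distribution step by step (d_{t+1} = d_t * P):
d_0 = (S0=2/5, S1=3/5)
  d_1[S0] = 2/5*2/3 + 3/5*2/15 = 26/75
  d_1[S1] = 2/5*1/3 + 3/5*13/15 = 49/75
d_1 = (S0=26/75, S1=49/75)
  d_2[S0] = 26/75*2/3 + 49/75*2/15 = 358/1125
  d_2[S1] = 26/75*1/3 + 49/75*13/15 = 767/1125
d_2 = (S0=358/1125, S1=767/1125)
  d_3[S0] = 358/1125*2/3 + 767/1125*2/15 = 5114/16875
  d_3[S1] = 358/1125*1/3 + 767/1125*13/15 = 11761/16875
d_3 = (S0=5114/16875, S1=11761/16875)
  d_4[S0] = 5114/16875*2/3 + 11761/16875*2/15 = 74662/253125
  d_4[S1] = 5114/16875*1/3 + 11761/16875*13/15 = 178463/253125
d_4 = (S0=74662/253125, S1=178463/253125)

Answer: 74662/253125 178463/253125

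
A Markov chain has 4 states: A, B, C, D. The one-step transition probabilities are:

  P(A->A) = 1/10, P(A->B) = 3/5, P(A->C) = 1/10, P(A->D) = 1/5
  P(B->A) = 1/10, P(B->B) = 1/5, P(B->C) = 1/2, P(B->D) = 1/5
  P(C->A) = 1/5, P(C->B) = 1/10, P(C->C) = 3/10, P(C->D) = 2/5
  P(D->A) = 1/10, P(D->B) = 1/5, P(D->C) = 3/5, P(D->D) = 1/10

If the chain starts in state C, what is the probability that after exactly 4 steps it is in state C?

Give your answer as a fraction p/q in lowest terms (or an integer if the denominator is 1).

Computing P^4 by repeated multiplication:
P^1 =
  A: [1/10, 3/5, 1/10, 1/5]
  B: [1/10, 1/5, 1/2, 1/5]
  C: [1/5, 1/10, 3/10, 2/5]
  D: [1/10, 1/5, 3/5, 1/10]
P^2 =
  A: [11/100, 23/100, 23/50, 1/5]
  B: [3/20, 19/100, 19/50, 7/25]
  C: [13/100, 1/4, 2/5, 11/50]
  D: [4/25, 9/50, 7/20, 31/100]
P^3 =
  A: [73/500, 99/500, 48/125, 34/125]
  B: [69/500, 111/500, 49/125, 31/125]
  C: [7/50, 53/250, 39/100, 129/500]
  D: [27/200, 229/1000, 397/1000, 239/1000]
P^4 =
  A: [173/1250, 11/50, 49/125, 156/625]
  B: [87/625, 27/125, 489/1250, 317/1250]
  C: [139/1000, 217/1000, 1959/5000, 1261/5000]
  D: [1397/10000, 2143/10000, 781/2000, 511/2000]

(P^4)[C -> C] = 1959/5000

Answer: 1959/5000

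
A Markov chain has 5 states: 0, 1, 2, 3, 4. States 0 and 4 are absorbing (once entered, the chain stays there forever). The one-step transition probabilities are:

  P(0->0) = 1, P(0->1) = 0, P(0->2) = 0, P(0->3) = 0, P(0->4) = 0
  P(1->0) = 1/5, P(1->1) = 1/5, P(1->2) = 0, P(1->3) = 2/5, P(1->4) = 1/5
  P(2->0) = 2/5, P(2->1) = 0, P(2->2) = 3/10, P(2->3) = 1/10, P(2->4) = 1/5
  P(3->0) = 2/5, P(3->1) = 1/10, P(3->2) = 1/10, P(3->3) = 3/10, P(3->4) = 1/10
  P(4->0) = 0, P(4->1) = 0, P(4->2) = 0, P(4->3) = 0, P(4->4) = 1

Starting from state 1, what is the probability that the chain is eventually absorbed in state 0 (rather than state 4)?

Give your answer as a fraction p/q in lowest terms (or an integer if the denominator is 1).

Answer: 56/89

Derivation:
Let a_i = P(absorbed in 0 | start in state i).
Boundary conditions: a_0 = 1, a_4 = 0.
For each transient state i, a_i = sum_j P(i->j) * a_j:
  a_1 = 1/5*a_0 + 1/5*a_1 + 0*a_2 + 2/5*a_3 + 1/5*a_4
  a_2 = 2/5*a_0 + 0*a_1 + 3/10*a_2 + 1/10*a_3 + 1/5*a_4
  a_3 = 2/5*a_0 + 1/10*a_1 + 1/10*a_2 + 3/10*a_3 + 1/10*a_4

Substituting a_0 = 1 and a_4 = 0, rearrange to (I - Q) a = r where r[i] = P(i -> 0):
  [4/5, 0, -2/5] . (a_1, a_2, a_3) = 1/5
  [0, 7/10, -1/10] . (a_1, a_2, a_3) = 2/5
  [-1/10, -1/10, 7/10] . (a_1, a_2, a_3) = 2/5

Solving yields:
  a_1 = 56/89
  a_2 = 121/178
  a_3 = 135/178

Starting state is 1, so the absorption probability is a_1 = 56/89.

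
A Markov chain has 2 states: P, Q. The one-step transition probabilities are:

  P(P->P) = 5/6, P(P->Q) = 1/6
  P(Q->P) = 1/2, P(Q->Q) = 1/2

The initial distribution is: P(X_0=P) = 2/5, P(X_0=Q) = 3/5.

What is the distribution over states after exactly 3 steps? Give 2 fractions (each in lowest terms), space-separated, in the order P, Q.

Answer: 199/270 71/270

Derivation:
Propagating the distribution step by step (d_{t+1} = d_t * P):
d_0 = (P=2/5, Q=3/5)
  d_1[P] = 2/5*5/6 + 3/5*1/2 = 19/30
  d_1[Q] = 2/5*1/6 + 3/5*1/2 = 11/30
d_1 = (P=19/30, Q=11/30)
  d_2[P] = 19/30*5/6 + 11/30*1/2 = 32/45
  d_2[Q] = 19/30*1/6 + 11/30*1/2 = 13/45
d_2 = (P=32/45, Q=13/45)
  d_3[P] = 32/45*5/6 + 13/45*1/2 = 199/270
  d_3[Q] = 32/45*1/6 + 13/45*1/2 = 71/270
d_3 = (P=199/270, Q=71/270)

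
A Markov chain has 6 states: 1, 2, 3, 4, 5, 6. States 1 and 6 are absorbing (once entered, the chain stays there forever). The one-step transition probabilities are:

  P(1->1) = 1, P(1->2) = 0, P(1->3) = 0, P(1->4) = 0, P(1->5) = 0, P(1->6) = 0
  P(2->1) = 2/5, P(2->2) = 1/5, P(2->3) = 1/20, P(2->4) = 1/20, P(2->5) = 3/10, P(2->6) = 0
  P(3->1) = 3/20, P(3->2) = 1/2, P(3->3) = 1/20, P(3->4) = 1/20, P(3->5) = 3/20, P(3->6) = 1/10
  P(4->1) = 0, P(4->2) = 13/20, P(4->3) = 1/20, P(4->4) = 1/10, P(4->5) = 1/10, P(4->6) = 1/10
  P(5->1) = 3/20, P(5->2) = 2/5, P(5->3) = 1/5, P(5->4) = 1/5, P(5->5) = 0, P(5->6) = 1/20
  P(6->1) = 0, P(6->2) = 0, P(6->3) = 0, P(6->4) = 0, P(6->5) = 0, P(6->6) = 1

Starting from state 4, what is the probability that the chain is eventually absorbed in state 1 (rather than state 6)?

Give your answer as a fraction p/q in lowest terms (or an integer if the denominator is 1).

Answer: 52751/65968

Derivation:
Let a_i = P(absorbed in 1 | start in state i).
Boundary conditions: a_1 = 1, a_6 = 0.
For each transient state i, a_i = sum_j P(i->j) * a_j:
  a_2 = 2/5*a_1 + 1/5*a_2 + 1/20*a_3 + 1/20*a_4 + 3/10*a_5 + 0*a_6
  a_3 = 3/20*a_1 + 1/2*a_2 + 1/20*a_3 + 1/20*a_4 + 3/20*a_5 + 1/10*a_6
  a_4 = 0*a_1 + 13/20*a_2 + 1/20*a_3 + 1/10*a_4 + 1/10*a_5 + 1/10*a_6
  a_5 = 3/20*a_1 + 2/5*a_2 + 1/5*a_3 + 1/5*a_4 + 0*a_5 + 1/20*a_6

Substituting a_1 = 1 and a_6 = 0, rearrange to (I - Q) a = r where r[i] = P(i -> 1):
  [4/5, -1/20, -1/20, -3/10] . (a_2, a_3, a_4, a_5) = 2/5
  [-1/2, 19/20, -1/20, -3/20] . (a_2, a_3, a_4, a_5) = 3/20
  [-13/20, -1/20, 9/10, -1/10] . (a_2, a_3, a_4, a_5) = 0
  [-2/5, -1/5, -1/5, 1] . (a_2, a_3, a_4, a_5) = 3/20

Solving yields:
  a_2 = 60393/65968
  a_3 = 53717/65968
  a_4 = 52751/65968
  a_5 = 27673/32984

Starting state is 4, so the absorption probability is a_4 = 52751/65968.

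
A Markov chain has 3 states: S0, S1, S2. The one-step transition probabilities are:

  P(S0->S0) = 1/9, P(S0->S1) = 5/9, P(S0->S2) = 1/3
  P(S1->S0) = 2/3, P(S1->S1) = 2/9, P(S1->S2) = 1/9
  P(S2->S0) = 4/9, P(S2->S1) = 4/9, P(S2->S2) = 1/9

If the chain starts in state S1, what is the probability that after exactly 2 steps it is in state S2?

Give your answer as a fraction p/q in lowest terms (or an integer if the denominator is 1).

Answer: 7/27

Derivation:
Computing P^2 by repeated multiplication:
P^1 =
  S0: [1/9, 5/9, 1/3]
  S1: [2/3, 2/9, 1/9]
  S2: [4/9, 4/9, 1/9]
P^2 =
  S0: [43/81, 1/3, 11/81]
  S1: [22/81, 38/81, 7/27]
  S2: [32/81, 32/81, 17/81]

(P^2)[S1 -> S2] = 7/27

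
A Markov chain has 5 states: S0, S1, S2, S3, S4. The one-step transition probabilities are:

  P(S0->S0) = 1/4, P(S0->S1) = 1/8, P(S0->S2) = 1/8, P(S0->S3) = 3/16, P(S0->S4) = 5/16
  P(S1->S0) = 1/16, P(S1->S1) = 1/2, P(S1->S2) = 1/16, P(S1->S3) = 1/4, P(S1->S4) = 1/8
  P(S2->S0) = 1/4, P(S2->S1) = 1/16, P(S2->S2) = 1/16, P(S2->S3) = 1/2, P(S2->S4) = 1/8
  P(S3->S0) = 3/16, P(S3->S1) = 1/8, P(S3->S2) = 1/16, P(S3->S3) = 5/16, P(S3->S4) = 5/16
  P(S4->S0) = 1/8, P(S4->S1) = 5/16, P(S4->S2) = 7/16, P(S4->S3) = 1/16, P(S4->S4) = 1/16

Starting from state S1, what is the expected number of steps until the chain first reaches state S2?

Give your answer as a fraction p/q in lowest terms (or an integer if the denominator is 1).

Let h_i = expected steps to first reach S2 from state i.
Boundary: h_S2 = 0.
First-step equations for the other states:
  h_S0 = 1 + 1/4*h_S0 + 1/8*h_S1 + 1/8*h_S2 + 3/16*h_S3 + 5/16*h_S4
  h_S1 = 1 + 1/16*h_S0 + 1/2*h_S1 + 1/16*h_S2 + 1/4*h_S3 + 1/8*h_S4
  h_S3 = 1 + 3/16*h_S0 + 1/8*h_S1 + 1/16*h_S2 + 5/16*h_S3 + 5/16*h_S4
  h_S4 = 1 + 1/8*h_S0 + 5/16*h_S1 + 7/16*h_S2 + 1/16*h_S3 + 1/16*h_S4

Substituting h_S2 = 0 and rearranging gives the linear system (I - Q) h = 1:
  [3/4, -1/8, -3/16, -5/16] . (h_S0, h_S1, h_S3, h_S4) = 1
  [-1/16, 1/2, -1/4, -1/8] . (h_S0, h_S1, h_S3, h_S4) = 1
  [-3/16, -1/8, 11/16, -5/16] . (h_S0, h_S1, h_S3, h_S4) = 1
  [-1/8, -5/16, -1/16, 15/16] . (h_S0, h_S1, h_S3, h_S4) = 1

Solving yields:
  h_S0 = 266/43
  h_S1 = 3442/473
  h_S3 = 285/43
  h_S4 = 2251/473

Starting state is S1, so the expected hitting time is h_S1 = 3442/473.

Answer: 3442/473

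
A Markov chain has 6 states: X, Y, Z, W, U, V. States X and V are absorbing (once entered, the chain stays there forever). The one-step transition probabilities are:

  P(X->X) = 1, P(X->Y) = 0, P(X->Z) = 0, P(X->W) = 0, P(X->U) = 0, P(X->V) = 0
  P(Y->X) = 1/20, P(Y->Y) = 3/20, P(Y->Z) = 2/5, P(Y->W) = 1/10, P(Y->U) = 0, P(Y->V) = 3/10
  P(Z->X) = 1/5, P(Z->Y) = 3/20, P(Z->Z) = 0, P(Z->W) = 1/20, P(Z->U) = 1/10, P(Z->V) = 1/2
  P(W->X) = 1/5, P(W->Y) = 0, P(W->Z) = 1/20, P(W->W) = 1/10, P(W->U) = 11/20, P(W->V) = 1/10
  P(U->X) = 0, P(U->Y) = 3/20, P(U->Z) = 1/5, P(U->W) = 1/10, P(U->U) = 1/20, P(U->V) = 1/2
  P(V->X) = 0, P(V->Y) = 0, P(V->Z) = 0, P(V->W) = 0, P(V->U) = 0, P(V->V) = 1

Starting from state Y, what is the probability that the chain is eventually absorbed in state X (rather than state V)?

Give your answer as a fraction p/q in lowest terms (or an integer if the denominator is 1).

Let a_i = P(absorbed in X | start in state i).
Boundary conditions: a_X = 1, a_V = 0.
For each transient state i, a_i = sum_j P(i->j) * a_j:
  a_Y = 1/20*a_X + 3/20*a_Y + 2/5*a_Z + 1/10*a_W + 0*a_U + 3/10*a_V
  a_Z = 1/5*a_X + 3/20*a_Y + 0*a_Z + 1/20*a_W + 1/10*a_U + 1/2*a_V
  a_W = 1/5*a_X + 0*a_Y + 1/20*a_Z + 1/10*a_W + 11/20*a_U + 1/10*a_V
  a_U = 0*a_X + 3/20*a_Y + 1/5*a_Z + 1/10*a_W + 1/20*a_U + 1/2*a_V

Substituting a_X = 1 and a_V = 0, rearrange to (I - Q) a = r where r[i] = P(i -> X):
  [17/20, -2/5, -1/10, 0] . (a_Y, a_Z, a_W, a_U) = 1/20
  [-3/20, 1, -1/20, -1/10] . (a_Y, a_Z, a_W, a_U) = 1/5
  [0, -1/20, 9/10, -11/20] . (a_Y, a_Z, a_W, a_U) = 1/5
  [-3/20, -1/5, -1/10, 19/20] . (a_Y, a_Z, a_W, a_U) = 0

Solving yields:
  a_Y = 4129/18939
  a_Z = 4933/18939
  a_W = 1965/6313
  a_U = 2311/18939

Starting state is Y, so the absorption probability is a_Y = 4129/18939.

Answer: 4129/18939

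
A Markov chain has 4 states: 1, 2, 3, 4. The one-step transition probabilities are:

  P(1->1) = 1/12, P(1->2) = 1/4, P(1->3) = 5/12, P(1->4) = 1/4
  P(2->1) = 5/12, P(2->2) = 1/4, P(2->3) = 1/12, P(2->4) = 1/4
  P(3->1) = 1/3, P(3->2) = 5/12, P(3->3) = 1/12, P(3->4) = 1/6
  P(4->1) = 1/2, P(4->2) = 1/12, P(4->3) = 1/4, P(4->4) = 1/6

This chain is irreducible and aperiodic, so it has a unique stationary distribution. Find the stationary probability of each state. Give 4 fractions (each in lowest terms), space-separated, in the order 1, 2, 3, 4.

Answer: 403/1292 325/1292 72/323 69/323

Derivation:
The stationary distribution satisfies pi = pi * P, i.e.:
  pi_1 = 1/12*pi_1 + 5/12*pi_2 + 1/3*pi_3 + 1/2*pi_4
  pi_2 = 1/4*pi_1 + 1/4*pi_2 + 5/12*pi_3 + 1/12*pi_4
  pi_3 = 5/12*pi_1 + 1/12*pi_2 + 1/12*pi_3 + 1/4*pi_4
  pi_4 = 1/4*pi_1 + 1/4*pi_2 + 1/6*pi_3 + 1/6*pi_4
with normalization: pi_1 + pi_2 + pi_3 + pi_4 = 1.

Using the first 3 balance equations plus normalization, the linear system A*pi = b is:
  [-11/12, 5/12, 1/3, 1/2] . pi = 0
  [1/4, -3/4, 5/12, 1/12] . pi = 0
  [5/12, 1/12, -11/12, 1/4] . pi = 0
  [1, 1, 1, 1] . pi = 1

Solving yields:
  pi_1 = 403/1292
  pi_2 = 325/1292
  pi_3 = 72/323
  pi_4 = 69/323

Verification (pi * P):
  403/1292*1/12 + 325/1292*5/12 + 72/323*1/3 + 69/323*1/2 = 403/1292 = pi_1  (ok)
  403/1292*1/4 + 325/1292*1/4 + 72/323*5/12 + 69/323*1/12 = 325/1292 = pi_2  (ok)
  403/1292*5/12 + 325/1292*1/12 + 72/323*1/12 + 69/323*1/4 = 72/323 = pi_3  (ok)
  403/1292*1/4 + 325/1292*1/4 + 72/323*1/6 + 69/323*1/6 = 69/323 = pi_4  (ok)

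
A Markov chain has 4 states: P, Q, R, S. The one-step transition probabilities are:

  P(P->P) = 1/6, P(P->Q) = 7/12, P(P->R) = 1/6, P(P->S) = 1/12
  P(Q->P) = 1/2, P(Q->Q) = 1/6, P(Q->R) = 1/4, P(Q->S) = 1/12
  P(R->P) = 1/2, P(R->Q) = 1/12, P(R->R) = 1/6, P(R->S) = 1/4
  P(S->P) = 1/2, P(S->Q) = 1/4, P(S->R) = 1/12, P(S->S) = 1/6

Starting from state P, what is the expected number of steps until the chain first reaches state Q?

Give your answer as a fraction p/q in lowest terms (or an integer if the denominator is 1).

Answer: 402/187

Derivation:
Let h_i = expected steps to first reach Q from state i.
Boundary: h_Q = 0.
First-step equations for the other states:
  h_P = 1 + 1/6*h_P + 7/12*h_Q + 1/6*h_R + 1/12*h_S
  h_R = 1 + 1/2*h_P + 1/12*h_Q + 1/6*h_R + 1/4*h_S
  h_S = 1 + 1/2*h_P + 1/4*h_Q + 1/12*h_R + 1/6*h_S

Substituting h_Q = 0 and rearranging gives the linear system (I - Q) h = 1:
  [5/6, -1/6, -1/12] . (h_P, h_R, h_S) = 1
  [-1/2, 5/6, -1/4] . (h_P, h_R, h_S) = 1
  [-1/2, -1/12, 5/6] . (h_P, h_R, h_S) = 1

Solving yields:
  h_P = 402/187
  h_R = 624/187
  h_S = 48/17

Starting state is P, so the expected hitting time is h_P = 402/187.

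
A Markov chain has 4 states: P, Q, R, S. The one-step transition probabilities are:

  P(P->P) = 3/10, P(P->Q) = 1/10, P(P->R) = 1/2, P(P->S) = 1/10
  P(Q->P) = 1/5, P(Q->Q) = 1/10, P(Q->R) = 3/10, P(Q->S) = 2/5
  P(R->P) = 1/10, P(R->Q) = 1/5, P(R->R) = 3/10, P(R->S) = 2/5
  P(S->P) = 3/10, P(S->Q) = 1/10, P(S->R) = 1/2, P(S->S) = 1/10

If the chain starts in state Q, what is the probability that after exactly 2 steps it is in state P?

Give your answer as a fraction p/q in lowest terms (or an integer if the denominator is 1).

Answer: 23/100

Derivation:
Computing P^2 by repeated multiplication:
P^1 =
  P: [3/10, 1/10, 1/2, 1/10]
  Q: [1/5, 1/10, 3/10, 2/5]
  R: [1/10, 1/5, 3/10, 2/5]
  S: [3/10, 1/10, 1/2, 1/10]
P^2 =
  P: [19/100, 3/20, 19/50, 7/25]
  Q: [23/100, 13/100, 21/50, 11/50]
  R: [11/50, 13/100, 2/5, 1/4]
  S: [19/100, 3/20, 19/50, 7/25]

(P^2)[Q -> P] = 23/100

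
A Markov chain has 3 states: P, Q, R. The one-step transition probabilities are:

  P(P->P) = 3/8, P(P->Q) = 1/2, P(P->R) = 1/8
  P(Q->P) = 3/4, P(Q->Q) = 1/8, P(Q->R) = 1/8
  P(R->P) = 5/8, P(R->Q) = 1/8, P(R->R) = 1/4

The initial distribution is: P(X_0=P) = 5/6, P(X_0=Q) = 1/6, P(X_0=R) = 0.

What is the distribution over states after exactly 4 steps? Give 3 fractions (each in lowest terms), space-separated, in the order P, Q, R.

Propagating the distribution step by step (d_{t+1} = d_t * P):
d_0 = (P=5/6, Q=1/6, R=0)
  d_1[P] = 5/6*3/8 + 1/6*3/4 + 0*5/8 = 7/16
  d_1[Q] = 5/6*1/2 + 1/6*1/8 + 0*1/8 = 7/16
  d_1[R] = 5/6*1/8 + 1/6*1/8 + 0*1/4 = 1/8
d_1 = (P=7/16, Q=7/16, R=1/8)
  d_2[P] = 7/16*3/8 + 7/16*3/4 + 1/8*5/8 = 73/128
  d_2[Q] = 7/16*1/2 + 7/16*1/8 + 1/8*1/8 = 37/128
  d_2[R] = 7/16*1/8 + 7/16*1/8 + 1/8*1/4 = 9/64
d_2 = (P=73/128, Q=37/128, R=9/64)
  d_3[P] = 73/128*3/8 + 37/128*3/4 + 9/64*5/8 = 531/1024
  d_3[Q] = 73/128*1/2 + 37/128*1/8 + 9/64*1/8 = 347/1024
  d_3[R] = 73/128*1/8 + 37/128*1/8 + 9/64*1/4 = 73/512
d_3 = (P=531/1024, Q=347/1024, R=73/512)
  d_4[P] = 531/1024*3/8 + 347/1024*3/4 + 73/512*5/8 = 4405/8192
  d_4[Q] = 531/1024*1/2 + 347/1024*1/8 + 73/512*1/8 = 2617/8192
  d_4[R] = 531/1024*1/8 + 347/1024*1/8 + 73/512*1/4 = 585/4096
d_4 = (P=4405/8192, Q=2617/8192, R=585/4096)

Answer: 4405/8192 2617/8192 585/4096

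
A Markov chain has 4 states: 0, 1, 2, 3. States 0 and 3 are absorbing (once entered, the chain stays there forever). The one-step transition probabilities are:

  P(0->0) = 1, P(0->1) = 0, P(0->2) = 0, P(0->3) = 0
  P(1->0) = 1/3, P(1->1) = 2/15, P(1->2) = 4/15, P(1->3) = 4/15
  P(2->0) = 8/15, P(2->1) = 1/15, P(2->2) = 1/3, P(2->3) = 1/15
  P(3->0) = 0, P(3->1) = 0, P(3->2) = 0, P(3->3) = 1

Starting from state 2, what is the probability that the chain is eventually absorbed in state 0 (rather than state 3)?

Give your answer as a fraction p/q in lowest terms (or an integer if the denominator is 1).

Let a_i = P(absorbed in 0 | start in state i).
Boundary conditions: a_0 = 1, a_3 = 0.
For each transient state i, a_i = sum_j P(i->j) * a_j:
  a_1 = 1/3*a_0 + 2/15*a_1 + 4/15*a_2 + 4/15*a_3
  a_2 = 8/15*a_0 + 1/15*a_1 + 1/3*a_2 + 1/15*a_3

Substituting a_0 = 1 and a_3 = 0, rearrange to (I - Q) a = r where r[i] = P(i -> 0):
  [13/15, -4/15] . (a_1, a_2) = 1/3
  [-1/15, 2/3] . (a_1, a_2) = 8/15

Solving yields:
  a_1 = 41/63
  a_2 = 109/126

Starting state is 2, so the absorption probability is a_2 = 109/126.

Answer: 109/126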